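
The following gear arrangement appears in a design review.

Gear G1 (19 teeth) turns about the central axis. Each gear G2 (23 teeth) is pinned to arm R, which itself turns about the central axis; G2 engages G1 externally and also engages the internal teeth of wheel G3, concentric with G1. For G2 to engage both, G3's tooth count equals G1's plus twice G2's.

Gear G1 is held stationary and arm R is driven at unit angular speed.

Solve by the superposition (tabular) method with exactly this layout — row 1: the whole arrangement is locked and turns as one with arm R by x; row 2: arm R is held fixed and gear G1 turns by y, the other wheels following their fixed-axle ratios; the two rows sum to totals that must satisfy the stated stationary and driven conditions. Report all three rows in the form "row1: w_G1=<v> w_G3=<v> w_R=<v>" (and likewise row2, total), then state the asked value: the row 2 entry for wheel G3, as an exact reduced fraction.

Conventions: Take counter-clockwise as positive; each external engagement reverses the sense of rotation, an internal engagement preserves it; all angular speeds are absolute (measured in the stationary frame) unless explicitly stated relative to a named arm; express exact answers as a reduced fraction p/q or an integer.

recognized (axles ride arm R): planetary set, 19/23/65 teeth
row 1 (train locked, turned with arm): all members turn x
row 2 (arm held, sun turns y): ω_ring = −(19/65)·y, ω_arm = 0
boundary: total ω_sun = x + y = 0 and total ω_arm = x = 1  ⇒  y = -1, x = 1
row 2 ring = −(19/65)·(-1) = 19/65
totals (row 1 + row 2): sun 1 + (-1) = 0, ring 1 + 19/65 = 84/65, arm 1 + 0 = 1
asked cell (row2, ring) = 19/65

row1: w_G1=1 w_G3=1 w_R=1
row2: w_G1=-1 w_G3=19/65 w_R=0
total: w_G1=0 w_G3=84/65 w_R=1
asked value: 19/65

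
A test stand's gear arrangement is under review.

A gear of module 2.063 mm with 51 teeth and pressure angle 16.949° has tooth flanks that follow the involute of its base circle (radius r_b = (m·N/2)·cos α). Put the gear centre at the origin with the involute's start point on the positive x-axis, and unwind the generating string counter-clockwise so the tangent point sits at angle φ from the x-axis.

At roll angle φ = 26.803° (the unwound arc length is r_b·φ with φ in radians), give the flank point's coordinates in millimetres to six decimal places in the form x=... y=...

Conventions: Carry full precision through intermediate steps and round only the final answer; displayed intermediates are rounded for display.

x=55.530038 y=1.679890

single-mesh involute tooth geometry (51T wheel at module 2.063)
pitch radius r_p = m·N/2 = 2.063·51/2 = 52.606500
base radius r_b = r_p·cos α = 52.606500·cos 16.949° = 50.321517
roll angle φ = 26.803° = 0.46780060 rad
x = r_b·(cos φ + φ·sin φ) = 55.530038
y = r_b·(sin φ − φ·cos φ) = 1.679890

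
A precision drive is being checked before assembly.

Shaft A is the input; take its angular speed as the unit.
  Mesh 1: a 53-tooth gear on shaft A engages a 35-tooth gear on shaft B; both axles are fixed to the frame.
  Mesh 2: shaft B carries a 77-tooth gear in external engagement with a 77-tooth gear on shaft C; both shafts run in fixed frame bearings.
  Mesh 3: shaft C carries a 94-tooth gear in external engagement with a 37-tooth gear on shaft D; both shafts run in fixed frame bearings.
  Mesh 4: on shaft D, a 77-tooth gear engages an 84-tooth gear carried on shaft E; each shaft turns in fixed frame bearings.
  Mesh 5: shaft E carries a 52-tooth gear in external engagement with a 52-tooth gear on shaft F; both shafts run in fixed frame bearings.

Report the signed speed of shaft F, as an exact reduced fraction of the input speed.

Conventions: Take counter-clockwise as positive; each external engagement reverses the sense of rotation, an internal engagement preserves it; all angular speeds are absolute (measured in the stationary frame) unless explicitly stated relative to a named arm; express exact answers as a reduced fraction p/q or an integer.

-27401/7770

5-mesh fixed-axis compound train (all bearings frame-fixed)
mesh 1 [53T→35T]: |ω|/ω_in = 1×53/35 = 53/35, sense flips to −
mesh 2 [77T→77T]: |ω|/ω_in = (53/35)×77/77 = 53/35, sense flips to +
mesh 3 [94T→37T]: |ω|/ω_in = (53/35)×94/37 = 4982/1295, sense flips to −
mesh 4 [77T→84T]: |ω|/ω_in = (4982/1295)×77/84 = 27401/7770, sense flips to +
mesh 5 [52T→52T]: |ω|/ω_in = (27401/7770)×52/52 = 27401/7770, sense flips to −
signed output speed (× input speed) = -27401/7770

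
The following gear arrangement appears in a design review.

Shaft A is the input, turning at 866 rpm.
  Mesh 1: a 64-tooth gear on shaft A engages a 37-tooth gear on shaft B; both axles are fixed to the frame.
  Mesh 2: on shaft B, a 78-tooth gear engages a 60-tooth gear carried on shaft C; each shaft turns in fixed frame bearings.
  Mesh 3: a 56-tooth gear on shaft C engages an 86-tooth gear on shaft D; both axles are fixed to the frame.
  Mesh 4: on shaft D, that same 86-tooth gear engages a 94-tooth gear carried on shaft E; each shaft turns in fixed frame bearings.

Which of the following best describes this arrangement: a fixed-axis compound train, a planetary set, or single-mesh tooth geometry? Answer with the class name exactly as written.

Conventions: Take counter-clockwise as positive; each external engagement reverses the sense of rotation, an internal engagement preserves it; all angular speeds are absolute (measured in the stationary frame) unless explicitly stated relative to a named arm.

fixed-axis compound train

4-mesh fixed-axis compound train (all bearings frame-fixed)
classification: fixed-axis compound train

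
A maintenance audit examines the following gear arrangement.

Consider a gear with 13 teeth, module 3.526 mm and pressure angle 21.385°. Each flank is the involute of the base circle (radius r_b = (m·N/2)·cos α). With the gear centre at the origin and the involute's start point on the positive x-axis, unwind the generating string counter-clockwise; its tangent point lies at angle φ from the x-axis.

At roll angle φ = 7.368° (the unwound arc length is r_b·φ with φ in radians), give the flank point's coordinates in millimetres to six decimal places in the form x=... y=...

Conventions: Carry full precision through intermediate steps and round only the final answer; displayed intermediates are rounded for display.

x=21.516785 y=0.015103

single-mesh involute tooth geometry (13T wheel at module 3.526)
pitch radius r_p = m·N/2 = 3.526·13/2 = 22.919000
base radius r_b = r_p·cos α = 22.919000·cos 21.385° = 21.341057
roll angle φ = 7.368° = 0.12859586 rad
x = r_b·(cos φ + φ·sin φ) = 21.516785
y = r_b·(sin φ − φ·cos φ) = 0.015103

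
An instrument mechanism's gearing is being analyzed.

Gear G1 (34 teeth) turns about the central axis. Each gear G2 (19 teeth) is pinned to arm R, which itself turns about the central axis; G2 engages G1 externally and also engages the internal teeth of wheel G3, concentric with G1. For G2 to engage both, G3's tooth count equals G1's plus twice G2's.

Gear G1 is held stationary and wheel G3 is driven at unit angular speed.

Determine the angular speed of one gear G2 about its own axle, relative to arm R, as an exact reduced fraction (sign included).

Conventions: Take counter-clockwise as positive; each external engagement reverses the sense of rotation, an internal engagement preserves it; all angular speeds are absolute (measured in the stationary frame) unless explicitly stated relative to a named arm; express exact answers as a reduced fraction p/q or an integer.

1224/1007

class = planetary set [G3 = 34+2·19 = 72; Willis about the carrier]
ring teeth: 34 + 2·19 = 72
34(ω_sun−ω_arm) = −72(ω_ring−ω_arm),  ω_sun = 0, ω_ring = 1
34(0−ω_arm) = −72(1−ω_arm)  ⇒  106·ω_arm = 72  ⇒  ω_arm = 36/53
sun–planet mesh: 34·(0−36/53) = −19·(ω_p−ω_arm)  ⇒  ω_p−ω_arm = 1224/1007
exact speed ratio = 1224/1007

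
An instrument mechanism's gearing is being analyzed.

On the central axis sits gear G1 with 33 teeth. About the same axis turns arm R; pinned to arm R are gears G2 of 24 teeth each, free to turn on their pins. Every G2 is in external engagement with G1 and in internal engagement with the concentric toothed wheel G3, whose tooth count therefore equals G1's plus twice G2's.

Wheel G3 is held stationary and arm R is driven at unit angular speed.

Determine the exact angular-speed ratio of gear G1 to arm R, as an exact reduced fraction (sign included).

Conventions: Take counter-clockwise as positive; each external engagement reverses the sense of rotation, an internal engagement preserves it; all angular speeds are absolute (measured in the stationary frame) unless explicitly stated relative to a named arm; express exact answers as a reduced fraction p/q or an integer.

recognized (axles ride arm R): planetary set, 33/24/81 teeth
ring teeth: 33 + 2·24 = 81
33(ω_sun−ω_arm) = −81(ω_ring−ω_arm),  ω_ring = 0, ω_arm = 1
ω_sun = 1 − (81/33)(0−1) = 38/11
ω_out/ω_in = 38/11

38/11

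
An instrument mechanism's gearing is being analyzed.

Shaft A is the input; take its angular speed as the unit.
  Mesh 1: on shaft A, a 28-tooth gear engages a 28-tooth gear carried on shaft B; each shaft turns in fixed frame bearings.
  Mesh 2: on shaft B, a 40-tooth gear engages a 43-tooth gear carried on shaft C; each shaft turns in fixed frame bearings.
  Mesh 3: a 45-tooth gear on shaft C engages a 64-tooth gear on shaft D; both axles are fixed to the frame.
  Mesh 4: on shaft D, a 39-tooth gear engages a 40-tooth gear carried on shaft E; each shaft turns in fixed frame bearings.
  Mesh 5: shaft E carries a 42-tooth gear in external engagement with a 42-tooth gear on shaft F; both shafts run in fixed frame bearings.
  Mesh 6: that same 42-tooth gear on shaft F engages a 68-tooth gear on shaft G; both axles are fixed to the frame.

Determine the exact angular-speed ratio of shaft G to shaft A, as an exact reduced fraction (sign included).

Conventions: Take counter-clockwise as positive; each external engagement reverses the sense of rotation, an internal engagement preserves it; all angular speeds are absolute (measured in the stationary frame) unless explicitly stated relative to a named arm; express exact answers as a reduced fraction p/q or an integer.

36855/93568

class = fixed-axis compound train [6 meshes; 6 ratios multiply, 6 sense flips]
mesh 1 [28T→28T]: running ratio 1, sense −
mesh 2 [40T→43T]: running ratio 40/43, sense +
mesh 3 [45T→64T]: running ratio 225/344, sense −
mesh 4 [39T→40T]: running ratio 1755/2752, sense +
mesh 5 [42T→42T]: running ratio 1755/2752, sense −
mesh 6 [42T→68T]: running ratio 36855/93568, sense +
ω_out/ω_in = 36855/93568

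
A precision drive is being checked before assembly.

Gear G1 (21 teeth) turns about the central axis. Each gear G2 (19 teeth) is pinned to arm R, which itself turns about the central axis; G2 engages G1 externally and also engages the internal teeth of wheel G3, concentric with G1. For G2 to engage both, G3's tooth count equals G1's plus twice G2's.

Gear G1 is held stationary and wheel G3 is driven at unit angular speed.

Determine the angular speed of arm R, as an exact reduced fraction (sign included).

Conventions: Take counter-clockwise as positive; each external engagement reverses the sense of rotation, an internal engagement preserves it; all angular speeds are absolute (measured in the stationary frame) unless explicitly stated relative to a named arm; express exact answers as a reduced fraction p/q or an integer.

59/80

recognized (axles ride arm R): planetary set, 21/19/59 teeth
ring teeth: 21 + 2·19 = 59
21(ω_sun−ω_arm) = −59(ω_ring−ω_arm),  ω_sun = 0, ω_ring = 1
21(0−ω_arm) = −59(1−ω_arm)  ⇒  80·ω_arm = 59  ⇒  ω_arm = 59/80
exact speed ratio = 59/80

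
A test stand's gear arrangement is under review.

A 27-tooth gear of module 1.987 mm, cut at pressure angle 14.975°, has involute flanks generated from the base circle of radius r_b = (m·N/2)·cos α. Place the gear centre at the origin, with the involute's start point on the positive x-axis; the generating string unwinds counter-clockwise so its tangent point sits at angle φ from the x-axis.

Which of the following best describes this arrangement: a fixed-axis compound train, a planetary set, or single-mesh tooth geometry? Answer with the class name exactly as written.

single-mesh tooth geometry

class = single-mesh tooth geometry [base-circle involute, m = 1.987, 27T]
classification: single-mesh tooth geometry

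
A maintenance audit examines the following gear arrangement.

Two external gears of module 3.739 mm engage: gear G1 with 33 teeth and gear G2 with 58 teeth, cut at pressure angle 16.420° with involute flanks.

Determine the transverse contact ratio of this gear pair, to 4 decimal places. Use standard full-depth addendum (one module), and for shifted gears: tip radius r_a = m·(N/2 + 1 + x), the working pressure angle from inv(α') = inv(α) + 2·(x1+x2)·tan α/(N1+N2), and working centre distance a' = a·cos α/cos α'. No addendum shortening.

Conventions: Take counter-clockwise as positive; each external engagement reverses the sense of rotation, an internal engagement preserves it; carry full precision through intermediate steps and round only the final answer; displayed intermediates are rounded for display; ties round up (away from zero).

class = single-mesh tooth geometry [involute pair 33T × 58T, m = 3.739]
base radii: r_b1 = 59.177353, r_b2 = 104.008681
tip radii: r_a1 = 65.432500, r_a2 = 112.170000
no profile shift: α' = α, a' = a
action lengths: √(r_a1²−r_b1²) = 27.918685, √(r_a2²−r_b2²) = 42.003610
base pitch p_b = π·m·cos α = 11.267342
CR = (27.918685 + 42.003610 − 170.124500·sin 16.42000°)/11.267342 = 1.937647
contact ratio ≈ 1.9376

1.9376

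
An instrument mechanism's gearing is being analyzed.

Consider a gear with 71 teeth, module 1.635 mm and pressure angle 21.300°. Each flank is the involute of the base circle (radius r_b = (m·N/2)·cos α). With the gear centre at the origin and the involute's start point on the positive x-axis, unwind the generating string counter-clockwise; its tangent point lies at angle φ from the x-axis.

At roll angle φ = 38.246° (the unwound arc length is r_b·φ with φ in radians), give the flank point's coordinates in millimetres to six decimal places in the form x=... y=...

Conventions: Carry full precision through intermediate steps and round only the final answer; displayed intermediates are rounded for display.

topology: single-mesh involute geometry — m = 1.635, N = 71
pitch radius r_p = m·N/2 = 1.635·71/2 = 58.042500
base radius r_b = r_p·cos α = 58.042500·cos 21.300° = 54.077688
roll angle φ = 38.246° = 0.66751863 rad
x = r_b·(cos φ + φ·sin φ) = 64.816451
y = r_b·(sin φ − φ·cos φ) = 5.126381

x=64.816451 y=5.126381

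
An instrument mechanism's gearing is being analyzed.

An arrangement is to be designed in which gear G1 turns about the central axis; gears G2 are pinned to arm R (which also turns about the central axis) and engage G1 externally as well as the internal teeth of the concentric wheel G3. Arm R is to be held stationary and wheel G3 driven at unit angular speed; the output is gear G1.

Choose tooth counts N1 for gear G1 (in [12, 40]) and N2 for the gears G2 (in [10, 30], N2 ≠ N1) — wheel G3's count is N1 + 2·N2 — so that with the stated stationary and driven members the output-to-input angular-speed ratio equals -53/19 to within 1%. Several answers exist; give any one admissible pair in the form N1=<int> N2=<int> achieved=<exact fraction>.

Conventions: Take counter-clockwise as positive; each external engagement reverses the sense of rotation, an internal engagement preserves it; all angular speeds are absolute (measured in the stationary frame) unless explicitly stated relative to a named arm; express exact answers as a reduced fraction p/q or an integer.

planetary set to be sized for -53/19 (Willis relation)
Willis with ω_arm = 0: ω_sun/ω_ring = −N3/N1; set equal to -53/19  ⇒  N3/N1 = −(-53/19) = 53/19
N3 = N1 + 2·N2  ⇒  N2/N1 = (N3/N1 − 1)/2 = (53/19 − 1)/2 = 17/19
smallest multiple with N1 ≥ 12 and N2 ≥ 10: k = 1  ⇒  N1 = 1·19 = 19, N2 = 1·17 = 17 (N1 ≤ 40, N2 ≤ 30, N2 ≠ N1 ✓), N3 = 19 + 2·17 = 53
check: −N3/N1 with N1 = 19, N3 = 53 gives -53/19; |achieved − target| = 0 ≤ 53/1900 ✓

N1=19 N2=17 achieved=-53/19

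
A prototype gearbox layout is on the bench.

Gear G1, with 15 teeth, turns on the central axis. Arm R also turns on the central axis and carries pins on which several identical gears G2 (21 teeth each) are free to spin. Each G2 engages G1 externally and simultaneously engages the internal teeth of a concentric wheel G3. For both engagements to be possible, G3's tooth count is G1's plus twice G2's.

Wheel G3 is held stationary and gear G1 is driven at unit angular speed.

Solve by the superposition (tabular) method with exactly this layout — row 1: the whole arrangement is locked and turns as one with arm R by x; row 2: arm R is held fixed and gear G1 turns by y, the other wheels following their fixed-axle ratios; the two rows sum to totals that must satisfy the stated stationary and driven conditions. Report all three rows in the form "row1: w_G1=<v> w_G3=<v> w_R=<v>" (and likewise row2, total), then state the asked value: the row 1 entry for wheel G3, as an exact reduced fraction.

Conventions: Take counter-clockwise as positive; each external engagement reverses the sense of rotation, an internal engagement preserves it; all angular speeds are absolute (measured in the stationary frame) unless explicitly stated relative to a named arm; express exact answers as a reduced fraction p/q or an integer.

row1: w_G1=5/24 w_G3=5/24 w_R=5/24
row2: w_G1=19/24 w_G3=-5/24 w_R=0
total: w_G1=1 w_G3=0 w_R=5/24
asked value: 5/24

recognized (axles ride arm R): planetary set, 15/21/57 teeth
row 1 — lock + rotate with arm: ω_sun = ω_ring = ω_arm = x
row 2: sun turns y, ring = −(15/57)·y, arm 0
boundary: total ω_ring = x − (15/57)·y = 0 and total ω_sun = x + y = 1  ⇒  y = 19/24, x = 5/24
row 2 ring = −(15/57)·19/24 = -5/24
totals (row 1 + row 2): sun 5/24 + 19/24 = 1, ring 5/24 + (-5/24) = 0, arm 5/24 + 0 = 5/24
asked cell (row1, ring) = 5/24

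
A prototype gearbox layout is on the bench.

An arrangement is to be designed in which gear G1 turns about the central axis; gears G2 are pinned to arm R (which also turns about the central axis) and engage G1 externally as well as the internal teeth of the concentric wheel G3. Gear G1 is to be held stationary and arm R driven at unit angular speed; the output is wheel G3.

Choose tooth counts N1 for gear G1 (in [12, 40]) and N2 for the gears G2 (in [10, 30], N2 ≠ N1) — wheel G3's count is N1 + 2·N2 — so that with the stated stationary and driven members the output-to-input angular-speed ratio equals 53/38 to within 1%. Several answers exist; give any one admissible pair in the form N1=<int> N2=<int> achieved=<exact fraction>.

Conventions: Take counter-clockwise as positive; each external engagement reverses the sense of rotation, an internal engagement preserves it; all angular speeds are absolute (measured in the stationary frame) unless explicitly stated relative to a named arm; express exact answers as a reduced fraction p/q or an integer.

N1=30 N2=23 achieved=53/38

design class (target 53/38): planetary set
Willis with ω_sun = 0: ω_ring/ω_arm = (N1+N3)/N3; set equal to 53/38  ⇒  N3/N1 = 1/(53/38 − 1) = 38/15
N3 = N1 + 2·N2  ⇒  N2/N1 = (N3/N1 − 1)/2 = (38/15 − 1)/2 = 23/30
smallest multiple with N1 ≥ 12 and N2 ≥ 10: k = 1  ⇒  N1 = 1·30 = 30, N2 = 1·23 = 23 (N1 ≤ 40, N2 ≤ 30, N2 ≠ N1 ✓), N3 = 30 + 2·23 = 76
check: (N1+N3)/N3 with N1 = 30, N3 = 76 gives 53/38; |achieved − target| = 0 ≤ 53/3800 ✓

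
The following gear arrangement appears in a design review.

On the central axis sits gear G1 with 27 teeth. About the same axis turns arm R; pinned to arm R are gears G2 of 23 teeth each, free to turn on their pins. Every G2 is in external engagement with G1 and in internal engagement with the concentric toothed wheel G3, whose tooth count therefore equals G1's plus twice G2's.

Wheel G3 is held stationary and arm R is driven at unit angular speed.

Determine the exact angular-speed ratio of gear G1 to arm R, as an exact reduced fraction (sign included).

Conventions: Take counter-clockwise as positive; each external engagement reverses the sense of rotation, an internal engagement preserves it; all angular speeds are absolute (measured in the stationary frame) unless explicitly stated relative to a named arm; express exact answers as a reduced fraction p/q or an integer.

topology: planetary set — G1 27T / G2 23T / G3 73T, arm = carrier (Willis)
ring teeth: 27 + 2·23 = 73
27(ω_sun−ω_arm) = −73(ω_ring−ω_arm),  ω_ring = 0, ω_arm = 1
ω_sun = 1 − (73/27)(0−1) = 100/27
ω_out/ω_in = 100/27

100/27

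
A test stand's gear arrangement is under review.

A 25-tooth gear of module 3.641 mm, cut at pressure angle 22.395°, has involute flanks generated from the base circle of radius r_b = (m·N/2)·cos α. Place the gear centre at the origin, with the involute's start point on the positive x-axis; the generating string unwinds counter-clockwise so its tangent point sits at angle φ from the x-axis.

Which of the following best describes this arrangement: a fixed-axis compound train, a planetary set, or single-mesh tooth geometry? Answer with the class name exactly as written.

topology: single-mesh involute geometry — m = 3.641, N = 25
classification: single-mesh tooth geometry

single-mesh tooth geometry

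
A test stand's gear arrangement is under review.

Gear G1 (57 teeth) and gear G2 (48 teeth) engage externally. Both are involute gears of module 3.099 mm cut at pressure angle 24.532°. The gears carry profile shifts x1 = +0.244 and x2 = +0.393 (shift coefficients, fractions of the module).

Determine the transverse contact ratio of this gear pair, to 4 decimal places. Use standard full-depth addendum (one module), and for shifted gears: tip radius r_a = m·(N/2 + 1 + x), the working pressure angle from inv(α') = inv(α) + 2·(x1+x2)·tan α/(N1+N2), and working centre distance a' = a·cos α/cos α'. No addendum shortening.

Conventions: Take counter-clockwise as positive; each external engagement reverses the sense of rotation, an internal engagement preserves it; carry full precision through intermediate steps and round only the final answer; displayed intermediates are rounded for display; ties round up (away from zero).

single-mesh involute tooth geometry (57T engaging 48T at module 3.099)
base radii: r_b1 = 80.348676, r_b2 = 67.662043
tip radii: r_a1 = 92.176656, r_a2 = 78.692907
inv(α') = inv(24.532°) + 2·(+0.244+0.393)·tan α/(57+48) = 0.03377442  ⇒  α' = 25.95836°
a' = a·cos α / cos α' = 162.6975·cos 24.532°/cos 25.95836° = 164.618705
action lengths: √(r_a1²−r_b1²) = 45.173291, √(r_a2²−r_b2²) = 40.179865
base pitch p_b = π·m·cos α = 8.856941
CR = (45.173291 + 40.179865 − 164.618705·sin 25.95836°)/8.856941 = 1.501265
contact ratio ≈ 1.5013

1.5013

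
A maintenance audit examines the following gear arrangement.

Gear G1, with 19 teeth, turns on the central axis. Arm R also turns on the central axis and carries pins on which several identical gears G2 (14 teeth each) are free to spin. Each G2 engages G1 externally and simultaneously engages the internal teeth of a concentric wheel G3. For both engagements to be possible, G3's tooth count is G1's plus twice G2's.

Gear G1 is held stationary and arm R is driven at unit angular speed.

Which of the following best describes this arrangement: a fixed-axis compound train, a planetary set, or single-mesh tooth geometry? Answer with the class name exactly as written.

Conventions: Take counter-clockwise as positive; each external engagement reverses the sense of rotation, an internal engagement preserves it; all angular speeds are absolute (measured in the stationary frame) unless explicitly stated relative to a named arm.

planetary set

planetary set (19T centre, 14T on arm, 47T internal) — Willis relation
classification: planetary set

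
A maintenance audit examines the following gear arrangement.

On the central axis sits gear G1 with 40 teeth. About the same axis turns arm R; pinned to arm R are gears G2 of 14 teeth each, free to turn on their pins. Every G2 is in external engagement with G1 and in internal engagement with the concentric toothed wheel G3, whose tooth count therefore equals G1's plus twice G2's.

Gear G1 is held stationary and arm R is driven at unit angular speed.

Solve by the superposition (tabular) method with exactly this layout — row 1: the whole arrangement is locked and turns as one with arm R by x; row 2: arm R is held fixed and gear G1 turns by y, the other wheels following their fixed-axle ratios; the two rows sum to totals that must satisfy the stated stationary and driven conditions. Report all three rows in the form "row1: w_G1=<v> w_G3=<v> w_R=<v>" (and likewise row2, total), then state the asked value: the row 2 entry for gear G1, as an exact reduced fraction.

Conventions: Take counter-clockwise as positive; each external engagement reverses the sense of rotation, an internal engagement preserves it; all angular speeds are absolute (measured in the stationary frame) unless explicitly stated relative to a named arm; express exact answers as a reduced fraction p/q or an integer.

row1: w_G1=1 w_G3=1 w_R=1
row2: w_G1=-1 w_G3=10/17 w_R=0
total: w_G1=0 w_G3=27/17 w_R=1
asked value: -1

class = planetary set [G3 = 40+2·14 = 68; Willis about the carrier]
row 1 (train locked, turned with arm): all members turn x
superposition row 2 [arm held]: sun y, ring −(40/68)·y, arm 0
boundary: total ω_sun = x + y = 0 and total ω_arm = x = 1  ⇒  y = -1, x = 1
row 2 ring = −(40/68)·(-1) = 10/17
totals (row 1 + row 2): sun 1 + (-1) = 0, ring 1 + 10/17 = 27/17, arm 1 + 0 = 1
asked cell (row2, sun) = -1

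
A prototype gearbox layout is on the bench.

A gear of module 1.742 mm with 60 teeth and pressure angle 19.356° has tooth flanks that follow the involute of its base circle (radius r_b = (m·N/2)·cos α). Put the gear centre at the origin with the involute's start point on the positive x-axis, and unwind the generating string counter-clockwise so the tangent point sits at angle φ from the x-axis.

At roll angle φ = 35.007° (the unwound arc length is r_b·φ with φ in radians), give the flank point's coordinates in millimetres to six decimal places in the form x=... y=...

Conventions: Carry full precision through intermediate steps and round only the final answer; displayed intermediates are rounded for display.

class = single-mesh tooth geometry [base-circle involute, m = 1.742, 60T]
pitch radius r_p = m·N/2 = 1.742·60/2 = 52.260000
base radius r_b = r_p·cos α = 52.260000·cos 19.356° = 49.306132
roll angle φ = 35.007° = 0.61098741 rad
x = r_b·(cos φ + φ·sin φ) = 57.668013
y = r_b·(sin φ − φ·cos φ) = 3.610577

x=57.668013 y=3.610577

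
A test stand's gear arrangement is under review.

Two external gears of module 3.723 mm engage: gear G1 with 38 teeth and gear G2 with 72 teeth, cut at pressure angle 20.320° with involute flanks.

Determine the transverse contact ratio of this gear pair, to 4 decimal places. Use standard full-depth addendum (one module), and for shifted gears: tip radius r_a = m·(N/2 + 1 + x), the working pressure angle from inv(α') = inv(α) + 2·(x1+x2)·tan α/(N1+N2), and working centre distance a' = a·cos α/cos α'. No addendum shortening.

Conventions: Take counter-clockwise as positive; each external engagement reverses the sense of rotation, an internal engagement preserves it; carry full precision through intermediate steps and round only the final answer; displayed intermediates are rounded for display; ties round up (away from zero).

1.7405

single-mesh involute tooth geometry (38T engaging 72T at module 3.723)
base radii: r_b1 = 66.334879, r_b2 = 125.687139
tip radii: r_a1 = 74.460000, r_a2 = 137.751000
no profile shift: α' = α, a' = a
action lengths: √(r_a1²−r_b1²) = 33.822706, √(r_a2²−r_b2²) = 56.374471
base pitch p_b = π·m·cos α = 10.968272
CR = (33.822706 + 56.374471 − 204.765000·sin 20.32000°)/10.968272 = 1.740462
contact ratio ≈ 1.7405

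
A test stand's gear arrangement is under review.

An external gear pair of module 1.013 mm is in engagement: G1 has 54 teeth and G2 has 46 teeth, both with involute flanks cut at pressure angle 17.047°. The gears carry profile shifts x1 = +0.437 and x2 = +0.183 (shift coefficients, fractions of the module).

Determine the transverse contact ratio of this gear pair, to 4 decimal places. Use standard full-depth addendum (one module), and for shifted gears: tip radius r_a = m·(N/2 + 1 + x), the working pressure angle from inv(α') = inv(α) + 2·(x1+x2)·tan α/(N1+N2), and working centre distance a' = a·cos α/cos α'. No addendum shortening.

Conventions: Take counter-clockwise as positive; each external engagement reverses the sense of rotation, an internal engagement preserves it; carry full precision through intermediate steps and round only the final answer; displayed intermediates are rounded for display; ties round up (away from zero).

1.8141

single-mesh involute tooth geometry (54T engaging 46T at module 1.013)
base radii: r_b1 = 26.149323, r_b2 = 22.275349
tip radii: r_a1 = 28.806681, r_a2 = 24.497379
inv(α') = inv(17.047°) + 2·(+0.437+0.183)·tan α/(54+46) = 0.01290379  ⇒  α' = 19.09074°
a' = a·cos α / cos α' = 50.6500·cos 17.047°/cos 19.09074° = 51.242943
action lengths: √(r_a1²−r_b1²) = 12.084609, √(r_a2²−r_b2²) = 10.194626
base pitch p_b = π·m·cos α = 3.042612
CR = (12.084609 + 10.194626 − 51.242943·sin 19.09074°)/3.042612 = 1.814051
contact ratio ≈ 1.8141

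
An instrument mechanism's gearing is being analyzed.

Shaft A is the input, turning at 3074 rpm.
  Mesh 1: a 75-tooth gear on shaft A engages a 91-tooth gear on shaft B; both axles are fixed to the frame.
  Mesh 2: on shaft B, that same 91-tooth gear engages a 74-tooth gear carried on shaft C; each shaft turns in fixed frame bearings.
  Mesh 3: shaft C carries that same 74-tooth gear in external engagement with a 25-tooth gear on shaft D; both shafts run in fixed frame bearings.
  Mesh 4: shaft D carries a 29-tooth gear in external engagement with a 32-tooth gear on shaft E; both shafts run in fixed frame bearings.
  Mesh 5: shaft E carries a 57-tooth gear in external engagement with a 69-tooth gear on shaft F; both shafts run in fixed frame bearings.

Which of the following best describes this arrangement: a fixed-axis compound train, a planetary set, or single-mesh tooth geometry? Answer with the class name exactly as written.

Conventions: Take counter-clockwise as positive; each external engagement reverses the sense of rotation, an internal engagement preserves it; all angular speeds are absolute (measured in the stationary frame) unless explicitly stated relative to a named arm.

fixed-axis compound train

class = fixed-axis compound train [5 meshes; 5 ratios multiply, 5 sense flips]
classification: fixed-axis compound train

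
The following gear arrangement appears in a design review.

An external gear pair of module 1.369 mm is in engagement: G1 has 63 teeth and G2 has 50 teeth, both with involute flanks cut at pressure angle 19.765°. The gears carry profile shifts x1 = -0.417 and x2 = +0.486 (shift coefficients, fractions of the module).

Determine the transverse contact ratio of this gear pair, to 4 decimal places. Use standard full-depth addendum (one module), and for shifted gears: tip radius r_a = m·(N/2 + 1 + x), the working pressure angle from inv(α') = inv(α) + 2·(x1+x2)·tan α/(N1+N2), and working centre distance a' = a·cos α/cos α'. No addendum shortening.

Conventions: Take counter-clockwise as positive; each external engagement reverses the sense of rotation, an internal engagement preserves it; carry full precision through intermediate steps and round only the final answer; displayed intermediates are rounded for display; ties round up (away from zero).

recognized (one external pair, fixed centres): single-mesh tooth geometry, m = 1.369, N1 = 63, N2 = 50
base radii: r_b1 = 40.582988, r_b2 = 32.208720
tip radii: r_a1 = 43.921627, r_a2 = 36.259334
inv(α') = inv(19.765°) + 2·(-0.417+0.486)·tan α/(63+50) = 0.01480677  ⇒  α' = 19.95768°
a' = a·cos α / cos α' = 77.3485·cos 19.765°/cos 19.95768° = 77.442520
action lengths: √(r_a1²−r_b1²) = 16.796739, √(r_a2²−r_b2²) = 16.653457
base pitch p_b = π·m·cos α = 4.047467
CR = (16.796739 + 16.653457 − 77.442520·sin 19.95768°)/4.047467 = 1.733689
contact ratio ≈ 1.7337

1.7337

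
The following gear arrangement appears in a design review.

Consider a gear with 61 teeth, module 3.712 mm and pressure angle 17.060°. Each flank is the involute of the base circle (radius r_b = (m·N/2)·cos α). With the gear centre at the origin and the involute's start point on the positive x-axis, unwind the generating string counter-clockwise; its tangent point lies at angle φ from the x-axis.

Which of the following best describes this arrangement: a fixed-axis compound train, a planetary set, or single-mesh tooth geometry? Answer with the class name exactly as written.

topology: single-mesh involute geometry — m = 3.712, N = 61
classification: single-mesh tooth geometry

single-mesh tooth geometry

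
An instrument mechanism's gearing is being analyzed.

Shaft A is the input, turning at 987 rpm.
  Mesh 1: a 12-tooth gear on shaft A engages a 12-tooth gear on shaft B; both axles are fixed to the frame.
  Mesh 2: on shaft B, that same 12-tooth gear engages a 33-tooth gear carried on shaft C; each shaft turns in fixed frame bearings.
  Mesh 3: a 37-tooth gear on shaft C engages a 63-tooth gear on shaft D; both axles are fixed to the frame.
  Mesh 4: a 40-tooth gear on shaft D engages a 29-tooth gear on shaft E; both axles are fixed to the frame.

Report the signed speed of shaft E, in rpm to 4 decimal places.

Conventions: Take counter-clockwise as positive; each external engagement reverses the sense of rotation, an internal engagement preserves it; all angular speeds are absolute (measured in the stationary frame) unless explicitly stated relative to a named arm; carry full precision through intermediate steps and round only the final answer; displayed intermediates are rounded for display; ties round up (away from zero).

class = fixed-axis compound train [4 meshes; 4 ratios multiply, 4 sense flips]
mesh 1 [12T→12T]: ω = 987.0000×12/12 = 987.0000 rpm, sense flips to −
mesh 2 [12T→33T]: ω = 987.0000×12/33 = 358.9091 rpm, sense flips to +
mesh 3 [37T→63T]: ω = 358.9091×37/63 = 210.7879 rpm, sense flips to −
mesh 4 [40T→29T]: ω = 210.7879×40/29 = 290.7419 rpm, sense flips to +
signed output speed = +290.7419 rpm

+290.7419 rpm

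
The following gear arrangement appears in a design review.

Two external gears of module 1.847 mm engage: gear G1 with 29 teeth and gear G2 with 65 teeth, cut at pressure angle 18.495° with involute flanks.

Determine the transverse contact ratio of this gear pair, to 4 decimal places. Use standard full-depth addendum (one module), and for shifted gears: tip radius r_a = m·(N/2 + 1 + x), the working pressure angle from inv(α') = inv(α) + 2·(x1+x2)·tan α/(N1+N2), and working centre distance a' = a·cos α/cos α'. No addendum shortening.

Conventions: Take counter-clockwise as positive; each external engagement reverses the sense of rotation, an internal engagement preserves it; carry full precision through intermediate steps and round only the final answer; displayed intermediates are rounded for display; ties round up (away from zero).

1.8021

single-mesh involute tooth geometry (29T engaging 65T at module 1.847)
base radii: r_b1 = 25.398271, r_b2 = 56.927160
tip radii: r_a1 = 28.628500, r_a2 = 61.874500
no profile shift: α' = α, a' = a
action lengths: √(r_a1²−r_b1²) = 13.210557, √(r_a2²−r_b2²) = 24.243601
base pitch p_b = π·m·cos α = 5.502829
CR = (13.210557 + 24.243601 − 86.809000·sin 18.49500°)/5.502829 = 1.802063
contact ratio ≈ 1.8021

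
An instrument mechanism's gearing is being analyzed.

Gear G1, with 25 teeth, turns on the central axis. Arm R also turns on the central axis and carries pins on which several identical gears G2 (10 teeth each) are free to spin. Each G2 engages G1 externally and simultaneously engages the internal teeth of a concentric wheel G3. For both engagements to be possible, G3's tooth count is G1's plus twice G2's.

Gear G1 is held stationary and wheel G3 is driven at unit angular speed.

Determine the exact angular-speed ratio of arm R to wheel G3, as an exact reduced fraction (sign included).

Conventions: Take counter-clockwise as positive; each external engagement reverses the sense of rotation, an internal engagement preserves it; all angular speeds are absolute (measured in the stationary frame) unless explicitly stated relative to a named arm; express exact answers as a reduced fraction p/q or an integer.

9/14

class = planetary set [G3 = 25+2·10 = 45; Willis about the carrier]
ring teeth: 25 + 2·10 = 45
25(ω_sun−ω_arm) = −45(ω_ring−ω_arm),  ω_sun = 0, ω_ring = 1
25(0−ω_arm) = −45(1−ω_arm)  ⇒  70·ω_arm = 45  ⇒  ω_arm = 9/14
ω_out/ω_in = 9/14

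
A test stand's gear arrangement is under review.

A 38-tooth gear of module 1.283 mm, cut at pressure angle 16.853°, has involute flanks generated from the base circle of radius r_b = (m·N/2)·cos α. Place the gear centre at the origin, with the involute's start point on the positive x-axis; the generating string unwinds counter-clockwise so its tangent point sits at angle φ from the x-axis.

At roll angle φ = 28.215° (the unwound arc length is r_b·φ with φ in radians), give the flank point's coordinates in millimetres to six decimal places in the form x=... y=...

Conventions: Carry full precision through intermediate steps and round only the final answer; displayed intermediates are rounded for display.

single-mesh involute tooth geometry (38T wheel at module 1.283)
pitch radius r_p = m·N/2 = 1.283·38/2 = 24.377000
base radius r_b = r_p·cos α = 24.377000·cos 16.853° = 23.330050
roll angle φ = 28.215° = 0.49244465 rad
x = r_b·(cos φ + φ·sin φ) = 25.989639
y = r_b·(sin φ − φ·cos φ) = 0.906355

x=25.989639 y=0.906355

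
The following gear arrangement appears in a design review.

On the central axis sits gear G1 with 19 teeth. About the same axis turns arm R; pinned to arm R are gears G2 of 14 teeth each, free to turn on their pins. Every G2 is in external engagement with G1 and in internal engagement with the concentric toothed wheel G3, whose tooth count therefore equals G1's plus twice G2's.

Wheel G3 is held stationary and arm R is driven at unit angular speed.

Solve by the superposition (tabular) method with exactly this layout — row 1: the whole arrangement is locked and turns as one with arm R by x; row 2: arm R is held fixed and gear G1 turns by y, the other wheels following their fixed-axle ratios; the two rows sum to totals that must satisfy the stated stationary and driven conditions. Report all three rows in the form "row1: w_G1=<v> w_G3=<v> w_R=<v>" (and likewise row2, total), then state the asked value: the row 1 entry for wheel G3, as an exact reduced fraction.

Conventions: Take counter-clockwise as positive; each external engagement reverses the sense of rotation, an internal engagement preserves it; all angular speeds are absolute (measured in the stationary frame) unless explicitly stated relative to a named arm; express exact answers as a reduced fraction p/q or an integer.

row1: w_G1=1 w_G3=1 w_R=1
row2: w_G1=47/19 w_G3=-1 w_R=0
total: w_G1=66/19 w_G3=0 w_R=1
asked value: 1

planetary set (19T centre, 14T on arm, 47T internal) — Willis relation
superposition row 1 [locked train]: every member turns x
row 2: sun turns y, ring = −(19/47)·y, arm 0
boundary: total ω_ring = x − (19/47)·y = 0 and total ω_arm = x = 1  ⇒  y = 47/19, x = 1
row 2 ring = −(19/47)·47/19 = -1
totals (row 1 + row 2): sun 1 + 47/19 = 66/19, ring 1 + (-1) = 0, arm 1 + 0 = 1
asked cell (row1, ring) = 1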